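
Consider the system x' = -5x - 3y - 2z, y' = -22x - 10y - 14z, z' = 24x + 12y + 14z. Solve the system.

x(t) = -c_1e^(t) + c_2e^(-4t) + c_3e^(2t), y(t) = 2c_1e^(t) + c_2e^(-4t) - 3c_3e^(2t), z(t) = -2c_2e^(-4t) + c_3e^(2t)

Coefficient matrix A = [[-5, -3, -2], [-22, -10, -14], [24, 12, 14]].
det(A - λI) = 0 gives eigenvalues λ = 1, -4, 2.
For λ=1: eigenvector (-1,2,0).
For λ=-4: eigenvector (1,1,-2).
For λ=2: eigenvector (1,-3,1).
General solution: c_1e^(t)(-1,2,0) + c_2e^(-4t)(1,1,-2) + c_3e^(2t)(1,-3,1).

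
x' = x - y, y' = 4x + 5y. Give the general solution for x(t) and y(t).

x(t) = K_1e^(3t) + K_2te^(3t), y(t) = -2K_1e^(3t) - 2K_2te^(3t) - K_2e^(3t)

Coefficient matrix A = [[1, -1], [4, 5]].
Characteristic polynomial det(A - λI) = λ^2 - 6λ + 9 = 0.
Single eigenvalue λ = 3 with algebraic multiplicity 2.
Eigenvector v = (1,-2); generalized eigenvector w with (A-λI)w=v is (0,-1).
General solution: e^(3t)[K_1·v + K_2·(t·v + w)].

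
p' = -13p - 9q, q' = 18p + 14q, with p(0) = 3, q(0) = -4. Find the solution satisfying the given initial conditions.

p(t) = e^(5t) + 2e^(-4t), q(t) = -2e^(5t) - 2e^(-4t)

Coefficient matrix A = [[-13, -9], [18, 14]].
Characteristic polynomial det(A - λI) = λ^2 - λ - 20 = 0.
Eigenvalues λ = 5, -4.
For λ=5: (A-λI) row 1 is [-18, -9], so an eigenvector is (-1, 2).
For λ=-4: (A-λI) row 1 is [-9, -9], so an eigenvector is (1, -1).
General solution: c_1e^(5t)(-1,2) + c_2e^(-4t)(1,-1).
Applying p(0)=3, q(0)=-4 gives c_1=-1, c_2=2.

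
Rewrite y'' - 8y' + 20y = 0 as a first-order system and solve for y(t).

y(t) = c_1e^(4t)cos(2t) + c_2e^(4t)sin(2t)

Let x_1 = y, x_2 = y'. Then x_1' = x_2 and x_2' = -20x_1 + 8x_2.
A = [[0,1],[-20,8]]; det(A-λI) = λ^2 - 8λ + 20.
Eigenvalues λ = 4 ± 2i.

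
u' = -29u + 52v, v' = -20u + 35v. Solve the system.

Coefficient matrix A = [[-29, 52], [-20, 35]].
Characteristic polynomial det(A - λI) = λ^2 - 6λ + 25 = 0.
Eigenvalues λ = 3 ± 4i (complex conjugate pair).
For λ=3+4i: an eigenvector is (2,1) - i(-3,-2) = (2 + 3i, 1 + 2i).
A real fundamental pair from Re and Im of e^((3+4i)t)v: X_1 = e^(3t)(cos(4t)·(2,1) + sin(4t)·(-3,-2)), X_2 = e^(3t)(sin(4t)·(2,1) - cos(4t)·(-3,-2)).
General solution: c_1X_1 + c_2X_2.

u(t) = -3c_1e^(3t)sin(4t) + 2c_1e^(3t)cos(4t) + 2c_2e^(3t)sin(4t) + 3c_2e^(3t)cos(4t), v(t) = -2c_1e^(3t)sin(4t) + c_1e^(3t)cos(4t) + c_2e^(3t)sin(4t) + 2c_2e^(3t)cos(4t)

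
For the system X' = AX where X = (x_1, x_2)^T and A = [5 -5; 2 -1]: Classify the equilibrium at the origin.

unstable spiral

A = [[5,-5],[2,-1]]; det(A-λI) = λ^2 - 4λ + 5.
λ = 2 ± i: positive real part.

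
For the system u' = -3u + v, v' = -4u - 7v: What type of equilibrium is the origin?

stable improper node

A = [[-3,1],[-4,-7]]; det(A-λI) = λ^2 + 10λ + 25.
repeated λ = -5 with a single eigenvector.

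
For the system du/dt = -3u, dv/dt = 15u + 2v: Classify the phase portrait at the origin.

A = [[-3,0],[15,2]]; det(A-λI) = λ^2 + λ - 6.
λ = -3, 2: opposite signs.

saddle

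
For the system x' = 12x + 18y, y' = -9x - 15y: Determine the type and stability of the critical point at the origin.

saddle

A = [[12,18],[-9,-15]]; det(A-λI) = λ^2 + 3λ - 18.
λ = -6, 3: opposite signs.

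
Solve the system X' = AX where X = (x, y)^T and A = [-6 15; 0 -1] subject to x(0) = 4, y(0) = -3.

Coefficient matrix A = [[-6, 15], [0, -1]].
Characteristic polynomial det(A - λI) = λ^2 + 7λ + 6 = 0.
Eigenvalues λ = -6, -1.
For λ=-6: (A-λI) row 1 is [0, 15], so an eigenvector is (1, 0).
For λ=-1: (A-λI) row 1 is [-5, 15], so an eigenvector is (-3, -1).
General solution: c_1e^(-6t)(1,0) + c_2e^(-t)(-3,-1).
Applying x(0)=4, y(0)=-3 gives c_1=13, c_2=3.

x(t) = -9e^(-t) + 13e^(-6t), y(t) = -3e^(-t)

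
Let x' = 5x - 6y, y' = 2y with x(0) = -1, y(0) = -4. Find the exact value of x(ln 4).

7040

A = [[5,-6],[0,2]]; eigenvalues λ = 5, 2.
Eigenvectors: (1,0) for λ=5, (2,1) for λ=2.
From the initial condition, c_1 = 7, c_2 = -4.
x(ln 4) = (7)(4^5)(1) + (-4)(4^2)(2) = 7040.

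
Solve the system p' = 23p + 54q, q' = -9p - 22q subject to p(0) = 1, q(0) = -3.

Coefficient matrix A = [[23, 54], [-9, -22]].
Characteristic polynomial det(A - λI) = λ^2 - λ - 20 = 0.
Eigenvalues λ = -4, 5.
For λ=-4: (A-λI) row 1 is [27, 54], so an eigenvector is (2, -1).
For λ=5: (A-λI) row 1 is [18, 54], so an eigenvector is (-3, 1).
General solution: K_1e^(-4t)(2,-1) + K_2e^(5t)(-3,1).
Applying p(0)=1, q(0)=-3 gives K_1=8, K_2=5.

p(t) = -15e^(5t) + 16e^(-4t), q(t) = 5e^(5t) - 8e^(-4t)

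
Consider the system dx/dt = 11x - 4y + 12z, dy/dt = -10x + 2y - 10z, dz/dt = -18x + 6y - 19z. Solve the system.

Coefficient matrix A = [[11, -4, 12], [-10, 2, -10], [-18, 6, -19]].
det(A - λI) = 0 gives eigenvalues λ = -3, -1, -2.
For λ=-3: eigenvector (-2,2,3).
For λ=-1: eigenvector (-1,0,1).
For λ=-2: eigenvector (-4,5,6).
General solution: C_1e^(-3t)(-2,2,3) + C_2e^(-t)(-1,0,1) + C_3e^(-2t)(-4,5,6).

x(t) = -2C_1e^(-3t) - C_2e^(-t) - 4C_3e^(-2t), y(t) = 2C_1e^(-3t) + 5C_3e^(-2t), z(t) = 3C_1e^(-3t) + C_2e^(-t) + 6C_3e^(-2t)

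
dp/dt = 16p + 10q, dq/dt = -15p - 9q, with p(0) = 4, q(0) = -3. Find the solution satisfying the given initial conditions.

p(t) = 6e^(6t) - 2e^(t), q(t) = -6e^(6t) + 3e^(t)

Coefficient matrix A = [[16, 10], [-15, -9]].
Characteristic polynomial det(A - λI) = λ^2 - 7λ + 6 = 0.
Eigenvalues λ = 1, 6.
For λ=1: (A-λI) row 1 is [15, 10], so an eigenvector is (-2, 3).
For λ=6: (A-λI) row 1 is [10, 10], so an eigenvector is (1, -1).
General solution: K_1e^(t)(-2,3) + K_2e^(6t)(1,-1).
Applying p(0)=4, q(0)=-3 gives K_1=1, K_2=6.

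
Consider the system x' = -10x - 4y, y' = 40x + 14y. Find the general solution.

Coefficient matrix A = [[-10, -4], [40, 14]].
Characteristic polynomial det(A - λI) = λ^2 - 4λ + 20 = 0.
Eigenvalues λ = 2 ± 4i (complex conjugate pair).
For λ=2+4i: an eigenvector is (0,-1) - i(1,-3) = (0 - i, -1 + 3i).
A real fundamental pair from Re and Im of e^((2+4i)t)v: X_1 = e^(2t)(cos(4t)·(0,-1) + sin(4t)·(1,-3)), X_2 = e^(2t)(sin(4t)·(0,-1) - cos(4t)·(1,-3)).
General solution: C_1X_1 + C_2X_2.

x(t) = C_1e^(2t)sin(4t) - C_2e^(2t)cos(4t), y(t) = -3C_1e^(2t)sin(4t) - C_1e^(2t)cos(4t) - C_2e^(2t)sin(4t) + 3C_2e^(2t)cos(4t)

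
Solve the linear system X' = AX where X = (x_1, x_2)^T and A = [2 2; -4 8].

x_1(t) = -C_1e^(4t) - C_2e^(6t), x_2(t) = -C_1e^(4t) - 2C_2e^(6t)

Coefficient matrix A = [[2, 2], [-4, 8]].
Characteristic polynomial det(A - λI) = λ^2 - 10λ + 24 = 0.
Eigenvalues λ = 4, 6.
For λ=4: (A-λI) row 1 is [-2, 2], so an eigenvector is (-1, -1).
For λ=6: (A-λI) row 1 is [-4, 2], so an eigenvector is (-1, -2).
General solution: C_1e^(4t)(-1,-1) + C_2e^(6t)(-1,-2).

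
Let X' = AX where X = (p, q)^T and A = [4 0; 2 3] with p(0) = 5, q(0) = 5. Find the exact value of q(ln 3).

675

A = [[4,0],[2,3]]; eigenvalues λ = 4, 3.
Eigenvectors: (-1,-2) for λ=4, (0,1) for λ=3.
From the initial condition, c_1 = -5, c_2 = -5.
q(ln 3) = (-5)(3^4)(-2) + (-5)(3^3)(1) = 675.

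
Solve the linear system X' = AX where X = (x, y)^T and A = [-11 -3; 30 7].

Coefficient matrix A = [[-11, -3], [30, 7]].
Characteristic polynomial det(A - λI) = λ^2 + 4λ + 13 = 0.
Eigenvalues λ = -2 ± 3i (complex conjugate pair).
For λ=-2+3i: an eigenvector is (1,-3) - i(0,1) = (1, -3 - i).
A real fundamental pair from Re and Im of e^((-2+3i)t)v: X_1 = e^(-2t)(cos(3t)·(1,-3) + sin(3t)·(0,1)), X_2 = e^(-2t)(sin(3t)·(1,-3) - cos(3t)·(0,1)).
General solution: K_1X_1 + K_2X_2.

x(t) = K_1e^(-2t)cos(3t) + K_2e^(-2t)sin(3t), y(t) = K_1e^(-2t)sin(3t) - 3K_1e^(-2t)cos(3t) - 3K_2e^(-2t)sin(3t) - K_2e^(-2t)cos(3t)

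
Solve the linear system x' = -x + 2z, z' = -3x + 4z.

x(t) = 2C_1e^(2t) + C_2e^(t), z(t) = 3C_1e^(2t) + C_2e^(t)

Coefficient matrix A = [[-1, 2], [-3, 4]].
Characteristic polynomial det(A - λI) = λ^2 - 3λ + 2 = 0.
Eigenvalues λ = 2, 1.
For λ=2: (A-λI) row 1 is [-3, 2], so an eigenvector is (2, 3).
For λ=1: (A-λI) row 1 is [-2, 2], so an eigenvector is (1, 1).
General solution: C_1e^(2t)(2,3) + C_2e^(t)(1,1).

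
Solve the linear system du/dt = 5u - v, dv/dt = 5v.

u(t) = -C_1e^(5t) - C_2te^(5t) - C_2e^(5t), v(t) = C_2e^(5t)

Coefficient matrix A = [[5, -1], [0, 5]].
Characteristic polynomial det(A - λI) = λ^2 - 10λ + 25 = 0.
Single eigenvalue λ = 5 with algebraic multiplicity 2.
Eigenvector v = (-1,0); generalized eigenvector w with (A-λI)w=v is (-1,1).
General solution: e^(5t)[C_1·v + C_2·(t·v + w)].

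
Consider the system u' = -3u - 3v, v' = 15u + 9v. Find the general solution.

u(t) = K_1e^(3t)cos(3t) + K_2e^(3t)sin(3t), v(t) = K_1e^(3t)sin(3t) - 2K_1e^(3t)cos(3t) - 2K_2e^(3t)sin(3t) - K_2e^(3t)cos(3t)

Coefficient matrix A = [[-3, -3], [15, 9]].
Characteristic polynomial det(A - λI) = λ^2 - 6λ + 18 = 0.
Eigenvalues λ = 3 ± 3i (complex conjugate pair).
For λ=3+3i: an eigenvector is (1,-2) - i(0,1) = (1, -2 - i).
A real fundamental pair from Re and Im of e^((3+3i)t)v: X_1 = e^(3t)(cos(3t)·(1,-2) + sin(3t)·(0,1)), X_2 = e^(3t)(sin(3t)·(1,-2) - cos(3t)·(0,1)).
General solution: K_1X_1 + K_2X_2.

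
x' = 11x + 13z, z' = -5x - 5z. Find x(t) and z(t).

x(t) = -2c_1e^(3t)sin(t) + 3c_1e^(3t)cos(t) + 3c_2e^(3t)sin(t) + 2c_2e^(3t)cos(t), z(t) = c_1e^(3t)sin(t) - 2c_1e^(3t)cos(t) - 2c_2e^(3t)sin(t) - c_2e^(3t)cos(t)

Coefficient matrix A = [[11, 13], [-5, -5]].
Characteristic polynomial det(A - λI) = λ^2 - 6λ + 10 = 0.
Eigenvalues λ = 3 ± i (complex conjugate pair).
For λ=3+i: an eigenvector is (3,-2) - i(-2,1) = (3 + 2i, -2 - i).
A real fundamental pair from Re and Im of e^((3+i)t)v: X_1 = e^(3t)(cos(t)·(3,-2) + sin(t)·(-2,1)), X_2 = e^(3t)(sin(t)·(3,-2) - cos(t)·(-2,1)).
General solution: c_1X_1 + c_2X_2.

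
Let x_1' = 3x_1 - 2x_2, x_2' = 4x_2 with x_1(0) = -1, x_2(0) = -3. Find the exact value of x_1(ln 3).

297

A = [[3,-2],[0,4]]; eigenvalues λ = 3, 4.
Eigenvectors: (1,0) for λ=3, (-2,1) for λ=4.
From the initial condition, c_1 = -7, c_2 = -3.
x_1(ln 3) = (-7)(3^3)(1) + (-3)(3^4)(-2) = 297.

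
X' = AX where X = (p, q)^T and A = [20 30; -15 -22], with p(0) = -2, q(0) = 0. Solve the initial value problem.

p(t) = -14e^(-t)sin(3t) - 2e^(-t)cos(3t), q(t) = 10e^(-t)sin(3t)

Coefficient matrix A = [[20, 30], [-15, -22]].
Characteristic polynomial det(A - λI) = λ^2 + 2λ + 10 = 0.
Eigenvalues λ = -1 ± 3i (complex conjugate pair).
For λ=-1+3i: an eigenvector is (-1,1) - i(3,-2) = (-1 - 3i, 1 + 2i).
A real fundamental pair from Re and Im of e^((-1+3i)t)v: X_1 = e^(-t)(cos(3t)·(-1,1) + sin(3t)·(3,-2)), X_2 = e^(-t)(sin(3t)·(-1,1) - cos(3t)·(3,-2)).
General solution: C_1X_1 + C_2X_2.
Applying p(0)=-2, q(0)=0 gives C_1=-4, C_2=2.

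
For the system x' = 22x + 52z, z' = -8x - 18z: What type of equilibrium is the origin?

unstable spiral

A = [[22,52],[-8,-18]]; det(A-λI) = λ^2 - 4λ + 20.
λ = 2 ± 4i: positive real part.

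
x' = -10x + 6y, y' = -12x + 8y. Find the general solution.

x(t) = C_1e^(-4t) - C_2e^(2t), y(t) = C_1e^(-4t) - 2C_2e^(2t)

Coefficient matrix A = [[-10, 6], [-12, 8]].
Characteristic polynomial det(A - λI) = λ^2 + 2λ - 8 = 0.
Eigenvalues λ = -4, 2.
For λ=-4: (A-λI) row 1 is [-6, 6], so an eigenvector is (1, 1).
For λ=2: (A-λI) row 1 is [-12, 6], so an eigenvector is (-1, -2).
General solution: C_1e^(-4t)(1,1) + C_2e^(2t)(-1,-2).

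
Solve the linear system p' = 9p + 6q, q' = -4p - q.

Coefficient matrix A = [[9, 6], [-4, -1]].
Characteristic polynomial det(A - λI) = λ^2 - 8λ + 15 = 0.
Eigenvalues λ = 5, 3.
For λ=5: (A-λI) row 1 is [4, 6], so an eigenvector is (3, -2).
For λ=3: (A-λI) row 1 is [6, 6], so an eigenvector is (1, -1).
General solution: c_1e^(5t)(3,-2) + c_2e^(3t)(1,-1).

p(t) = 3c_1e^(5t) + c_2e^(3t), q(t) = -2c_1e^(5t) - c_2e^(3t)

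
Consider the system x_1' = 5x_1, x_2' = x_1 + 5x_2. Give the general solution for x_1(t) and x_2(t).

x_1(t) = -C_2e^(5t), x_2(t) = -C_1e^(5t) - C_2te^(5t) + C_2e^(5t)

Coefficient matrix A = [[5, 0], [1, 5]].
Characteristic polynomial det(A - λI) = λ^2 - 10λ + 25 = 0.
Single eigenvalue λ = 5 with algebraic multiplicity 2.
Eigenvector v = (0,-1); generalized eigenvector w with (A-λI)w=v is (-1,1).
General solution: e^(5t)[C_1·v + C_2·(t·v + w)].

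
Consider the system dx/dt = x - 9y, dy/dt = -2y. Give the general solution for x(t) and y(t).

Coefficient matrix A = [[1, -9], [0, -2]].
Characteristic polynomial det(A - λI) = λ^2 + λ - 2 = 0.
Eigenvalues λ = 1, -2.
For λ=1: (A-λI) row 1 is [0, -9], so an eigenvector is (-1, 0).
For λ=-2: (A-λI) row 1 is [3, -9], so an eigenvector is (3, 1).
General solution: c_1e^(t)(-1,0) + c_2e^(-2t)(3,1).

x(t) = -c_1e^(t) + 3c_2e^(-2t), y(t) = c_2e^(-2t)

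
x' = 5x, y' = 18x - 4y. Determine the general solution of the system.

Coefficient matrix A = [[5, 0], [18, -4]].
Characteristic polynomial det(A - λI) = λ^2 - λ - 20 = 0.
Eigenvalues λ = -4, 5.
For λ=-4: (A-λI) row 1 is [9, 0], so an eigenvector is (0, 1).
For λ=5: (A-λI) row 2 is [18, -9], so an eigenvector is (1, 2).
General solution: c_1e^(-4t)(0,1) + c_2e^(5t)(1,2).

x(t) = c_2e^(5t), y(t) = c_1e^(-4t) + 2c_2e^(5t)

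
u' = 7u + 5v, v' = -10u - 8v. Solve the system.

Coefficient matrix A = [[7, 5], [-10, -8]].
Characteristic polynomial det(A - λI) = λ^2 + λ - 6 = 0.
Eigenvalues λ = 2, -3.
For λ=2: (A-λI) row 1 is [5, 5], so an eigenvector is (-1, 1).
For λ=-3: (A-λI) row 1 is [10, 5], so an eigenvector is (1, -2).
General solution: K_1e^(2t)(-1,1) + K_2e^(-3t)(1,-2).

u(t) = -K_1e^(2t) + K_2e^(-3t), v(t) = K_1e^(2t) - 2K_2e^(-3t)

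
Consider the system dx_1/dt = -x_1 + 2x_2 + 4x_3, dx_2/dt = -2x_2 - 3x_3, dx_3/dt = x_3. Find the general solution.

Coefficient matrix A = [[-1, 2, 4], [0, -2, -3], [0, 0, 1]].
det(A - λI) = 0 gives eigenvalues λ = -2, -1, 1.
For λ=-2: eigenvector (-2,1,0).
For λ=-1: eigenvector (1,0,0).
For λ=1: eigenvector (1,-1,1).
General solution: K_1e^(-2t)(-2,1,0) + K_2e^(-t)(1,0,0) + K_3e^(t)(1,-1,1).

x_1(t) = -2K_1e^(-2t) + K_2e^(-t) + K_3e^(t), x_2(t) = K_1e^(-2t) - K_3e^(t), x_3(t) = K_3e^(t)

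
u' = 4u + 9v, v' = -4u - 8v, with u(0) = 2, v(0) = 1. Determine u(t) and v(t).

u(t) = 21te^(-2t) + 2e^(-2t), v(t) = -14te^(-2t) + e^(-2t)

Coefficient matrix A = [[4, 9], [-4, -8]].
Characteristic polynomial det(A - λI) = λ^2 + 4λ + 4 = 0.
Single eigenvalue λ = -2 with algebraic multiplicity 2.
Eigenvector v = (-3,2); generalized eigenvector w with (A-λI)w=v is (1,-1).
General solution: e^(-2t)[K_1·v + K_2·(t·v + w)].
Applying u(0)=2, v(0)=1 gives K_1=-3, K_2=-7.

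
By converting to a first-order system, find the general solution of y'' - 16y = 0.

Let x_1 = y, x_2 = y'. Then x_1' = x_2 and x_2' = 16x_1.
A = [[0,1],[16,0]]; det(A-λI) = λ^2 - 16.
Eigenvalues λ = 4, -4 with eigenvectors (1,4), (1,-4).

y(t) = c_1e^(4t) + c_2e^(-4t)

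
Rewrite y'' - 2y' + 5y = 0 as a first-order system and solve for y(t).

Let x_1 = y, x_2 = y'. Then x_1' = x_2 and x_2' = -5x_1 + 2x_2.
A = [[0,1],[-5,2]]; det(A-λI) = λ^2 - 2λ + 5.
Eigenvalues λ = 1 ± 2i.

y(t) = c_1e^(t)cos(2t) + c_2e^(t)sin(2t)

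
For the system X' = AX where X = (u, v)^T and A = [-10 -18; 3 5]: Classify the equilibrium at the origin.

A = [[-10,-18],[3,5]]; det(A-λI) = λ^2 + 5λ + 4.
λ = -1, -4: both negative.

stable node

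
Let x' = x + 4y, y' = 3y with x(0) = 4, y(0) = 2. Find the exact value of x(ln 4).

A = [[1,4],[0,3]]; eigenvalues λ = 1, 3.
Eigenvectors: (1,0) for λ=1, (-2,-1) for λ=3.
From the initial condition, c_1 = 0, c_2 = -2.
x(ln 4) = (0)(4^1)(1) + (-2)(4^3)(-2) = 256.

256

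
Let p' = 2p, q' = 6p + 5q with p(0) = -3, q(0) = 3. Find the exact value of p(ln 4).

-48

A = [[2,0],[6,5]]; eigenvalues λ = 2, 5.
Eigenvectors: (1,-2) for λ=2, (0,-1) for λ=5.
From the initial condition, c_1 = -3, c_2 = 3.
p(ln 4) = (-3)(4^2)(1) + (3)(4^5)(0) = -48.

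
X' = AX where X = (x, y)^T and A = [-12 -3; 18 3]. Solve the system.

x(t) = c_1e^(-6t) - c_2e^(-3t), y(t) = -2c_1e^(-6t) + 3c_2e^(-3t)

Coefficient matrix A = [[-12, -3], [18, 3]].
Characteristic polynomial det(A - λI) = λ^2 + 9λ + 18 = 0.
Eigenvalues λ = -6, -3.
For λ=-6: (A-λI) row 1 is [-6, -3], so an eigenvector is (1, -2).
For λ=-3: (A-λI) row 1 is [-9, -3], so an eigenvector is (-1, 3).
General solution: c_1e^(-6t)(1,-2) + c_2e^(-3t)(-1,3).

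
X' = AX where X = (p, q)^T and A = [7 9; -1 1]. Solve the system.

p(t) = -3K_1e^(4t) - 3K_2te^(4t) - K_2e^(4t), q(t) = K_1e^(4t) + K_2te^(4t)

Coefficient matrix A = [[7, 9], [-1, 1]].
Characteristic polynomial det(A - λI) = λ^2 - 8λ + 16 = 0.
Single eigenvalue λ = 4 with algebraic multiplicity 2.
Eigenvector v = (-3,1); generalized eigenvector w with (A-λI)w=v is (-1,0).
General solution: e^(4t)[K_1·v + K_2·(t·v + w)].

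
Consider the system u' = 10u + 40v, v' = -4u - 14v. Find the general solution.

u(t) = -c_1e^(-2t)sin(4t) + 3c_1e^(-2t)cos(4t) + 3c_2e^(-2t)sin(4t) + c_2e^(-2t)cos(4t), v(t) = -c_1e^(-2t)cos(4t) - c_2e^(-2t)sin(4t)

Coefficient matrix A = [[10, 40], [-4, -14]].
Characteristic polynomial det(A - λI) = λ^2 + 4λ + 20 = 0.
Eigenvalues λ = -2 ± 4i (complex conjugate pair).
For λ=-2+4i: an eigenvector is (3,-1) - i(-1,0) = (3 + i, -1).
A real fundamental pair from Re and Im of e^((-2+4i)t)v: X_1 = e^(-2t)(cos(4t)·(3,-1) + sin(4t)·(-1,0)), X_2 = e^(-2t)(sin(4t)·(3,-1) - cos(4t)·(-1,0)).
General solution: c_1X_1 + c_2X_2.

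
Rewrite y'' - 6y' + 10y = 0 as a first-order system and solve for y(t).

y(t) = c_1e^(3t)cos(t) + c_2e^(3t)sin(t)

Let x_1 = y, x_2 = y'. Then x_1' = x_2 and x_2' = -10x_1 + 6x_2.
A = [[0,1],[-10,6]]; det(A-λI) = λ^2 - 6λ + 10.
Eigenvalues λ = 3 ± i.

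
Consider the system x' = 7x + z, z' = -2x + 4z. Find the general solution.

Coefficient matrix A = [[7, 1], [-2, 4]].
Characteristic polynomial det(A - λI) = λ^2 - 11λ + 30 = 0.
Eigenvalues λ = 6, 5.
For λ=6: (A-λI) row 1 is [1, 1], so an eigenvector is (1, -1).
For λ=5: (A-λI) row 1 is [2, 1], so an eigenvector is (1, -2).
General solution: C_1e^(6t)(1,-1) + C_2e^(5t)(1,-2).

x(t) = C_1e^(6t) + C_2e^(5t), z(t) = -C_1e^(6t) - 2C_2e^(5t)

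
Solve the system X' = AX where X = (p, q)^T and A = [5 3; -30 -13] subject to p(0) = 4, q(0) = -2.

p(t) = 10e^(-4t)sin(3t) + 4e^(-4t)cos(3t), q(t) = -34e^(-4t)sin(3t) - 2e^(-4t)cos(3t)

Coefficient matrix A = [[5, 3], [-30, -13]].
Characteristic polynomial det(A - λI) = λ^2 + 8λ + 25 = 0.
Eigenvalues λ = -4 ± 3i (complex conjugate pair).
For λ=-4+3i: an eigenvector is (-1,3) - i(0,1) = (-1, 3 - i).
A real fundamental pair from Re and Im of e^((-4+3i)t)v: X_1 = e^(-4t)(cos(3t)·(-1,3) + sin(3t)·(0,1)), X_2 = e^(-4t)(sin(3t)·(-1,3) - cos(3t)·(0,1)).
General solution: K_1X_1 + K_2X_2.
Applying p(0)=4, q(0)=-2 gives K_1=-4, K_2=-10.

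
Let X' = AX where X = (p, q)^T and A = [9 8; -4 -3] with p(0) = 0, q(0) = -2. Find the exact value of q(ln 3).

474

A = [[9,8],[-4,-3]]; eigenvalues λ = 5, 1.
Eigenvectors: (2,-1) for λ=5, (-1,1) for λ=1.
From the initial condition, c_1 = -2, c_2 = -4.
q(ln 3) = (-2)(3^5)(-1) + (-4)(3^1)(1) = 474.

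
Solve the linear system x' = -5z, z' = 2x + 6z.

x(t) = 2c_1e^(3t)sin(t) + c_1e^(3t)cos(t) + c_2e^(3t)sin(t) - 2c_2e^(3t)cos(t), z(t) = -c_1e^(3t)sin(t) - c_1e^(3t)cos(t) - c_2e^(3t)sin(t) + c_2e^(3t)cos(t)

Coefficient matrix A = [[0, -5], [2, 6]].
Characteristic polynomial det(A - λI) = λ^2 - 6λ + 10 = 0.
Eigenvalues λ = 3 ± i (complex conjugate pair).
For λ=3+i: an eigenvector is (1,-1) - i(2,-1) = (1 - 2i, -1 + i).
A real fundamental pair from Re and Im of e^((3+i)t)v: X_1 = e^(3t)(cos(t)·(1,-1) + sin(t)·(2,-1)), X_2 = e^(3t)(sin(t)·(1,-1) - cos(t)·(2,-1)).
General solution: c_1X_1 + c_2X_2.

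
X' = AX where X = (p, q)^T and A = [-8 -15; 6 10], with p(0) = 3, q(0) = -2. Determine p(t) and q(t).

p(t) = e^(t)sin(3t) + 3e^(t)cos(3t), q(t) = -2e^(t)cos(3t)

Coefficient matrix A = [[-8, -15], [6, 10]].
Characteristic polynomial det(A - λI) = λ^2 - 2λ + 10 = 0.
Eigenvalues λ = 1 ± 3i (complex conjugate pair).
For λ=1+3i: an eigenvector is (-2,1) - i(1,-1) = (-2 - i, 1 + i).
A real fundamental pair from Re and Im of e^((1+3i)t)v: X_1 = e^(t)(cos(3t)·(-2,1) + sin(3t)·(1,-1)), X_2 = e^(t)(sin(3t)·(-2,1) - cos(3t)·(1,-1)).
General solution: C_1X_1 + C_2X_2.
Applying p(0)=3, q(0)=-2 gives C_1=-1, C_2=-1.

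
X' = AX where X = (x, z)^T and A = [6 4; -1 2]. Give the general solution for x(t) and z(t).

x(t) = -2C_1e^(4t) - 2C_2te^(4t) + 3C_2e^(4t), z(t) = C_1e^(4t) + C_2te^(4t) - 2C_2e^(4t)

Coefficient matrix A = [[6, 4], [-1, 2]].
Characteristic polynomial det(A - λI) = λ^2 - 8λ + 16 = 0.
Single eigenvalue λ = 4 with algebraic multiplicity 2.
Eigenvector v = (-2,1); generalized eigenvector w with (A-λI)w=v is (3,-2).
General solution: e^(4t)[C_1·v + C_2·(t·v + w)].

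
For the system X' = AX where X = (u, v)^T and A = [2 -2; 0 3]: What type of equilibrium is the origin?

unstable node

A = [[2,-2],[0,3]]; det(A-λI) = λ^2 - 5λ + 6.
λ = 3, 2: both positive.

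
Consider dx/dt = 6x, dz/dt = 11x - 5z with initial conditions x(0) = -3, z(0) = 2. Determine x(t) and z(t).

Coefficient matrix A = [[6, 0], [11, -5]].
Characteristic polynomial det(A - λI) = λ^2 - λ - 30 = 0.
Eigenvalues λ = -5, 6.
For λ=-5: (A-λI) row 1 is [11, 0], so an eigenvector is (0, 1).
For λ=6: (A-λI) row 2 is [11, -11], so an eigenvector is (-1, -1).
General solution: K_1e^(-5t)(0,1) + K_2e^(6t)(-1,-1).
Applying x(0)=-3, z(0)=2 gives K_1=5, K_2=3.

x(t) = -3e^(6t), z(t) = -3e^(6t) + 5e^(-5t)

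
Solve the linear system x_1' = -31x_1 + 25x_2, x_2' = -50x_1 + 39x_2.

Coefficient matrix A = [[-31, 25], [-50, 39]].
Characteristic polynomial det(A - λI) = λ^2 - 8λ + 41 = 0.
Eigenvalues λ = 4 ± 5i (complex conjugate pair).
For λ=4+5i: an eigenvector is (-2,-3) - i(-1,-1) = (-2 + i, -3 + i).
A real fundamental pair from Re and Im of e^((4+5i)t)v: X_1 = e^(4t)(cos(5t)·(-2,-3) + sin(5t)·(-1,-1)), X_2 = e^(4t)(sin(5t)·(-2,-3) - cos(5t)·(-1,-1)).
General solution: C_1X_1 + C_2X_2.

x_1(t) = -C_1e^(4t)sin(5t) - 2C_1e^(4t)cos(5t) - 2C_2e^(4t)sin(5t) + C_2e^(4t)cos(5t), x_2(t) = -C_1e^(4t)sin(5t) - 3C_1e^(4t)cos(5t) - 3C_2e^(4t)sin(5t) + C_2e^(4t)cos(5t)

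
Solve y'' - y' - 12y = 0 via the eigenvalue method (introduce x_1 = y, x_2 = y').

Let x_1 = y, x_2 = y'. Then x_1' = x_2 and x_2' = 12x_1 + x_2.
A = [[0,1],[12,1]]; det(A-λI) = λ^2 - λ - 12.
Eigenvalues λ = 4, -3 with eigenvectors (1,4), (1,-3).

y(t) = C_1e^(4t) + C_2e^(-3t)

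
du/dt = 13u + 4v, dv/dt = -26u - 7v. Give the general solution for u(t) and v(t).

u(t) = C_1e^(3t)sin(2t) - C_1e^(3t)cos(2t) - C_2e^(3t)sin(2t) - C_2e^(3t)cos(2t), v(t) = -2C_1e^(3t)sin(2t) + 3C_1e^(3t)cos(2t) + 3C_2e^(3t)sin(2t) + 2C_2e^(3t)cos(2t)

Coefficient matrix A = [[13, 4], [-26, -7]].
Characteristic polynomial det(A - λI) = λ^2 - 6λ + 13 = 0.
Eigenvalues λ = 3 ± 2i (complex conjugate pair).
For λ=3+2i: an eigenvector is (-1,3) - i(1,-2) = (-1 - i, 3 + 2i).
A real fundamental pair from Re and Im of e^((3+2i)t)v: X_1 = e^(3t)(cos(2t)·(-1,3) + sin(2t)·(1,-2)), X_2 = e^(3t)(sin(2t)·(-1,3) - cos(2t)·(1,-2)).
General solution: C_1X_1 + C_2X_2.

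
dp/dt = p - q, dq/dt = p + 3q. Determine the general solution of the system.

Coefficient matrix A = [[1, -1], [1, 3]].
Characteristic polynomial det(A - λI) = λ^2 - 4λ + 4 = 0.
Single eigenvalue λ = 2 with algebraic multiplicity 2.
Eigenvector v = (-1,1); generalized eigenvector w with (A-λI)w=v is (1,0).
General solution: e^(2t)[c_1·v + c_2·(t·v + w)].

p(t) = -c_1e^(2t) - c_2te^(2t) + c_2e^(2t), q(t) = c_1e^(2t) + c_2te^(2t)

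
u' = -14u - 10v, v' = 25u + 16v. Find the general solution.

u(t) = -K_1e^(t)sin(5t) + K_1e^(t)cos(5t) + K_2e^(t)sin(5t) + K_2e^(t)cos(5t), v(t) = 2K_1e^(t)sin(5t) - K_1e^(t)cos(5t) - K_2e^(t)sin(5t) - 2K_2e^(t)cos(5t)

Coefficient matrix A = [[-14, -10], [25, 16]].
Characteristic polynomial det(A - λI) = λ^2 - 2λ + 26 = 0.
Eigenvalues λ = 1 ± 5i (complex conjugate pair).
For λ=1+5i: an eigenvector is (1,-1) - i(-1,2) = (1 + i, -1 - 2i).
A real fundamental pair from Re and Im of e^((1+5i)t)v: X_1 = e^(t)(cos(5t)·(1,-1) + sin(5t)·(-1,2)), X_2 = e^(t)(sin(5t)·(1,-1) - cos(5t)·(-1,2)).
General solution: K_1X_1 + K_2X_2.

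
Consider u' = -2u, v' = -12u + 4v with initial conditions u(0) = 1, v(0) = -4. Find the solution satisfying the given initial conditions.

Coefficient matrix A = [[-2, 0], [-12, 4]].
Characteristic polynomial det(A - λI) = λ^2 - 2λ - 8 = 0.
Eigenvalues λ = -2, 4.
For λ=-2: (A-λI) row 2 is [-12, 6], so an eigenvector is (-1, -2).
For λ=4: (A-λI) row 1 is [-6, 0], so an eigenvector is (0, 1).
General solution: c_1e^(-2t)(-1,-2) + c_2e^(4t)(0,1).
Applying u(0)=1, v(0)=-4 gives c_1=-1, c_2=-6.

u(t) = e^(-2t), v(t) = -6e^(4t) + 2e^(-2t)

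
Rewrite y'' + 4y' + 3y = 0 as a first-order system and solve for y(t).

y(t) = K_1e^(-t) + K_2e^(-3t)

Let x_1 = y, x_2 = y'. Then x_1' = x_2 and x_2' = -3x_1 - 4x_2.
A = [[0,1],[-3,-4]]; det(A-λI) = λ^2 + 4λ + 3.
Eigenvalues λ = -1, -3 with eigenvectors (1,-1), (1,-3).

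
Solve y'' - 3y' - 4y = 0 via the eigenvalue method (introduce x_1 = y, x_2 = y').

Let x_1 = y, x_2 = y'. Then x_1' = x_2 and x_2' = 4x_1 + 3x_2.
A = [[0,1],[4,3]]; det(A-λI) = λ^2 - 3λ - 4.
Eigenvalues λ = 4, -1 with eigenvectors (1,4), (1,-1).

y(t) = C_1e^(4t) + C_2e^(-t)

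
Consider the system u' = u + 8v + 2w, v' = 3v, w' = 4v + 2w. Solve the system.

Coefficient matrix A = [[1, 8, 2], [0, 3, 0], [0, 4, 2]].
det(A - λI) = 0 gives eigenvalues λ = 1, 3, 2.
For λ=1: eigenvector (1,0,0).
For λ=3: eigenvector (8,1,4).
For λ=2: eigenvector (2,0,1).
General solution: K_1e^(t)(1,0,0) + K_2e^(3t)(8,1,4) + K_3e^(2t)(2,0,1).

u(t) = K_1e^(t) + 8K_2e^(3t) + 2K_3e^(2t), v(t) = K_2e^(3t), w(t) = 4K_2e^(3t) + K_3e^(2t)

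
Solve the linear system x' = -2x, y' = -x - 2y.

x(t) = C_2e^(-2t), y(t) = -C_1e^(-2t) - C_2te^(-2t) + C_2e^(-2t)

Coefficient matrix A = [[-2, 0], [-1, -2]].
Characteristic polynomial det(A - λI) = λ^2 + 4λ + 4 = 0.
Single eigenvalue λ = -2 with algebraic multiplicity 2.
Eigenvector v = (0,-1); generalized eigenvector w with (A-λI)w=v is (1,1).
General solution: e^(-2t)[C_1·v + C_2·(t·v + w)].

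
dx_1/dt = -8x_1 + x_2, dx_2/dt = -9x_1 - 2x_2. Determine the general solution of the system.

x_1(t) = -c_1e^(-5t) - c_2te^(-5t), x_2(t) = -3c_1e^(-5t) - 3c_2te^(-5t) - c_2e^(-5t)

Coefficient matrix A = [[-8, 1], [-9, -2]].
Characteristic polynomial det(A - λI) = λ^2 + 10λ + 25 = 0.
Single eigenvalue λ = -5 with algebraic multiplicity 2.
Eigenvector v = (-1,-3); generalized eigenvector w with (A-λI)w=v is (0,-1).
General solution: e^(-5t)[c_1·v + c_2·(t·v + w)].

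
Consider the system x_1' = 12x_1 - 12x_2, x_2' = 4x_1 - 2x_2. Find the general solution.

Coefficient matrix A = [[12, -12], [4, -2]].
Characteristic polynomial det(A - λI) = λ^2 - 10λ + 24 = 0.
Eigenvalues λ = 4, 6.
For λ=4: (A-λI) row 1 is [8, -12], so an eigenvector is (-3, -2).
For λ=6: (A-λI) row 1 is [6, -12], so an eigenvector is (-2, -1).
General solution: C_1e^(4t)(-3,-2) + C_2e^(6t)(-2,-1).

x_1(t) = -3C_1e^(4t) - 2C_2e^(6t), x_2(t) = -2C_1e^(4t) - C_2e^(6t)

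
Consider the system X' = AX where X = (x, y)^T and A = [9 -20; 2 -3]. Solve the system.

x(t) = -3C_1e^(3t)sin(2t) - C_1e^(3t)cos(2t) - C_2e^(3t)sin(2t) + 3C_2e^(3t)cos(2t), y(t) = -C_1e^(3t)sin(2t) + C_2e^(3t)cos(2t)

Coefficient matrix A = [[9, -20], [2, -3]].
Characteristic polynomial det(A - λI) = λ^2 - 6λ + 13 = 0.
Eigenvalues λ = 3 ± 2i (complex conjugate pair).
For λ=3+2i: an eigenvector is (-1,0) - i(-3,-1) = (-1 + 3i, 0 + i).
A real fundamental pair from Re and Im of e^((3+2i)t)v: X_1 = e^(3t)(cos(2t)·(-1,0) + sin(2t)·(-3,-1)), X_2 = e^(3t)(sin(2t)·(-1,0) - cos(2t)·(-3,-1)).
General solution: C_1X_1 + C_2X_2.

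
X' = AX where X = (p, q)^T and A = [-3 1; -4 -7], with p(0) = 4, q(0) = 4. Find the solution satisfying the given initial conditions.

Coefficient matrix A = [[-3, 1], [-4, -7]].
Characteristic polynomial det(A - λI) = λ^2 + 10λ + 25 = 0.
Single eigenvalue λ = -5 with algebraic multiplicity 2.
Eigenvector v = (-1,2); generalized eigenvector w with (A-λI)w=v is (0,-1).
General solution: e^(-5t)[K_1·v + K_2·(t·v + w)].
Applying p(0)=4, q(0)=4 gives K_1=-4, K_2=-12.

p(t) = 12te^(-5t) + 4e^(-5t), q(t) = -24te^(-5t) + 4e^(-5t)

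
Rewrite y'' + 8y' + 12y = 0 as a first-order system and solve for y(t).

Let x_1 = y, x_2 = y'. Then x_1' = x_2 and x_2' = -12x_1 - 8x_2.
A = [[0,1],[-12,-8]]; det(A-λI) = λ^2 + 8λ + 12.
Eigenvalues λ = -6, -2 with eigenvectors (1,-6), (1,-2).

y(t) = c_1e^(-6t) + c_2e^(-2t)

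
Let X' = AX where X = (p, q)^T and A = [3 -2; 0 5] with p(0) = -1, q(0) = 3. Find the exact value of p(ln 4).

A = [[3,-2],[0,5]]; eigenvalues λ = 5, 3.
Eigenvectors: (-1,1) for λ=5, (-1,0) for λ=3.
From the initial condition, c_1 = 3, c_2 = -2.
p(ln 4) = (3)(4^5)(-1) + (-2)(4^3)(-1) = -2944.

-2944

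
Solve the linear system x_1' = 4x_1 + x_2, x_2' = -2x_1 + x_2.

Coefficient matrix A = [[4, 1], [-2, 1]].
Characteristic polynomial det(A - λI) = λ^2 - 5λ + 6 = 0.
Eigenvalues λ = 3, 2.
For λ=3: (A-λI) row 1 is [1, 1], so an eigenvector is (1, -1).
For λ=2: (A-λI) row 1 is [2, 1], so an eigenvector is (1, -2).
General solution: c_1e^(3t)(1,-1) + c_2e^(2t)(1,-2).

x_1(t) = c_1e^(3t) + c_2e^(2t), x_2(t) = -c_1e^(3t) - 2c_2e^(2t)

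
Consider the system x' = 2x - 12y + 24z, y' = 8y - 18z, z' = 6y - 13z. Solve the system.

Coefficient matrix A = [[2, -12, 24], [0, 8, -18], [0, 6, -13]].
det(A - λI) = 0 gives eigenvalues λ = 2, -4, -1.
For λ=2: eigenvector (1,0,0).
For λ=-4: eigenvector (2,-3,-2).
For λ=-1: eigenvector (0,2,1).
General solution: K_1e^(2t)(1,0,0) + K_2e^(-4t)(2,-3,-2) + K_3e^(-t)(0,2,1).

x(t) = K_1e^(2t) + 2K_2e^(-4t), y(t) = -3K_2e^(-4t) + 2K_3e^(-t), z(t) = -2K_2e^(-4t) + K_3e^(-t)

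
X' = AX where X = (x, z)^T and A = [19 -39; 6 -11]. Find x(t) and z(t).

x(t) = -3C_1e^(4t)sin(3t) + 2C_1e^(4t)cos(3t) + 2C_2e^(4t)sin(3t) + 3C_2e^(4t)cos(3t), z(t) = -C_1e^(4t)sin(3t) + C_1e^(4t)cos(3t) + C_2e^(4t)sin(3t) + C_2e^(4t)cos(3t)

Coefficient matrix A = [[19, -39], [6, -11]].
Characteristic polynomial det(A - λI) = λ^2 - 8λ + 25 = 0.
Eigenvalues λ = 4 ± 3i (complex conjugate pair).
For λ=4+3i: an eigenvector is (2,1) - i(-3,-1) = (2 + 3i, 1 + i).
A real fundamental pair from Re and Im of e^((4+3i)t)v: X_1 = e^(4t)(cos(3t)·(2,1) + sin(3t)·(-3,-1)), X_2 = e^(4t)(sin(3t)·(2,1) - cos(3t)·(-3,-1)).
General solution: C_1X_1 + C_2X_2.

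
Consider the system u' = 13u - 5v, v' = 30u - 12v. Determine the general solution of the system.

u(t) = -c_1e^(3t) - c_2e^(-2t), v(t) = -2c_1e^(3t) - 3c_2e^(-2t)

Coefficient matrix A = [[13, -5], [30, -12]].
Characteristic polynomial det(A - λI) = λ^2 - λ - 6 = 0.
Eigenvalues λ = 3, -2.
For λ=3: (A-λI) row 1 is [10, -5], so an eigenvector is (-1, -2).
For λ=-2: (A-λI) row 1 is [15, -5], so an eigenvector is (-1, -3).
General solution: c_1e^(3t)(-1,-2) + c_2e^(-2t)(-1,-3).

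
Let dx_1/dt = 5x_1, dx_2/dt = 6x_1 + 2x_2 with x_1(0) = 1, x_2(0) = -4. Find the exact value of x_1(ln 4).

1024

A = [[5,0],[6,2]]; eigenvalues λ = 2, 5.
Eigenvectors: (0,1) for λ=2, (-1,-2) for λ=5.
From the initial condition, c_1 = -6, c_2 = -1.
x_1(ln 4) = (-6)(4^2)(0) + (-1)(4^5)(-1) = 1024.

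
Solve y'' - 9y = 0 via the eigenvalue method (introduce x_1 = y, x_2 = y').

y(t) = c_1e^(3t) + c_2e^(-3t)

Let x_1 = y, x_2 = y'. Then x_1' = x_2 and x_2' = 9x_1.
A = [[0,1],[9,0]]; det(A-λI) = λ^2 - 9.
Eigenvalues λ = 3, -3 with eigenvectors (1,3), (1,-3).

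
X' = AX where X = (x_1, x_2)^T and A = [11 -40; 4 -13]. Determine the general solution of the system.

x_1(t) = -K_1e^(-t)sin(4t) + 3K_1e^(-t)cos(4t) + 3K_2e^(-t)sin(4t) + K_2e^(-t)cos(4t), x_2(t) = K_1e^(-t)cos(4t) + K_2e^(-t)sin(4t)

Coefficient matrix A = [[11, -40], [4, -13]].
Characteristic polynomial det(A - λI) = λ^2 + 2λ + 17 = 0.
Eigenvalues λ = -1 ± 4i (complex conjugate pair).
For λ=-1+4i: an eigenvector is (3,1) - i(-1,0) = (3 + i, 1).
A real fundamental pair from Re and Im of e^((-1+4i)t)v: X_1 = e^(-t)(cos(4t)·(3,1) + sin(4t)·(-1,0)), X_2 = e^(-t)(sin(4t)·(3,1) - cos(4t)·(-1,0)).
General solution: K_1X_1 + K_2X_2.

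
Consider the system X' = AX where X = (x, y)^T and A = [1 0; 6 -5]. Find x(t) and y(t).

Coefficient matrix A = [[1, 0], [6, -5]].
Characteristic polynomial det(A - λI) = λ^2 + 4λ - 5 = 0.
Eigenvalues λ = 1, -5.
For λ=1: (A-λI) row 2 is [6, -6], so an eigenvector is (1, 1).
For λ=-5: (A-λI) row 1 is [6, 0], so an eigenvector is (0, -1).
General solution: c_1e^(t)(1,1) + c_2e^(-5t)(0,-1).

x(t) = c_1e^(t), y(t) = c_1e^(t) - c_2e^(-5t)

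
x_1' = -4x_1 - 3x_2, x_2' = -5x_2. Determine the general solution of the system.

Coefficient matrix A = [[-4, -3], [0, -5]].
Characteristic polynomial det(A - λI) = λ^2 + 9λ + 20 = 0.
Eigenvalues λ = -5, -4.
For λ=-5: (A-λI) row 1 is [1, -3], so an eigenvector is (3, 1).
For λ=-4: (A-λI) row 1 is [0, -3], so an eigenvector is (-1, 0).
General solution: K_1e^(-5t)(3,1) + K_2e^(-4t)(-1,0).

x_1(t) = 3K_1e^(-5t) - K_2e^(-4t), x_2(t) = K_1e^(-5t)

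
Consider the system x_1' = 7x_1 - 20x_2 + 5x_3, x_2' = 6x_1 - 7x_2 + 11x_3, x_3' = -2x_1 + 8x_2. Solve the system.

Coefficient matrix A = [[7, -20, 5], [6, -7, 11], [-2, 8, 0]].
det(A - λI) = 0 gives eigenvalues λ = 2, -3, 1.
For λ=2: eigenvector (-7,-1,3).
For λ=-3: eigenvector (5,2,-2).
For λ=1: eigenvector (5,1,-2).
General solution: c_1e^(2t)(-7,-1,3) + c_2e^(-3t)(5,2,-2) + c_3e^(t)(5,1,-2).

x_1(t) = -7c_1e^(2t) + 5c_2e^(-3t) + 5c_3e^(t), x_2(t) = -c_1e^(2t) + 2c_2e^(-3t) + c_3e^(t), x_3(t) = 3c_1e^(2t) - 2c_2e^(-3t) - 2c_3e^(t)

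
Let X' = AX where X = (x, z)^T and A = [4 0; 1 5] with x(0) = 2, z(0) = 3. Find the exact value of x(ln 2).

32

A = [[4,0],[1,5]]; eigenvalues λ = 4, 5.
Eigenvectors: (1,-1) for λ=4, (0,1) for λ=5.
From the initial condition, c_1 = 2, c_2 = 5.
x(ln 2) = (2)(2^4)(1) + (5)(2^5)(0) = 32.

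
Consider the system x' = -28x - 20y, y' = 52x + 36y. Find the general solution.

Coefficient matrix A = [[-28, -20], [52, 36]].
Characteristic polynomial det(A - λI) = λ^2 - 8λ + 32 = 0.
Eigenvalues λ = 4 ± 4i (complex conjugate pair).
For λ=4+4i: an eigenvector is (-1,2) - i(-2,3) = (-1 + 2i, 2 - 3i).
A real fundamental pair from Re and Im of e^((4+4i)t)v: X_1 = e^(4t)(cos(4t)·(-1,2) + sin(4t)·(-2,3)), X_2 = e^(4t)(sin(4t)·(-1,2) - cos(4t)·(-2,3)).
General solution: K_1X_1 + K_2X_2.

x(t) = -2K_1e^(4t)sin(4t) - K_1e^(4t)cos(4t) - K_2e^(4t)sin(4t) + 2K_2e^(4t)cos(4t), y(t) = 3K_1e^(4t)sin(4t) + 2K_1e^(4t)cos(4t) + 2K_2e^(4t)sin(4t) - 3K_2e^(4t)cos(4t)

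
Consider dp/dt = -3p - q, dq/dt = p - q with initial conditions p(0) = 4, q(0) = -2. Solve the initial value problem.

p(t) = -2te^(-2t) + 4e^(-2t), q(t) = 2te^(-2t) - 2e^(-2t)

Coefficient matrix A = [[-3, -1], [1, -1]].
Characteristic polynomial det(A - λI) = λ^2 + 4λ + 4 = 0.
Single eigenvalue λ = -2 with algebraic multiplicity 2.
Eigenvector v = (1,-1); generalized eigenvector w with (A-λI)w=v is (2,-3).
General solution: e^(-2t)[C_1·v + C_2·(t·v + w)].
Applying p(0)=4, q(0)=-2 gives C_1=8, C_2=-2.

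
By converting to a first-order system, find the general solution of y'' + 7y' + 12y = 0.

Let x_1 = y, x_2 = y'. Then x_1' = x_2 and x_2' = -12x_1 - 7x_2.
A = [[0,1],[-12,-7]]; det(A-λI) = λ^2 + 7λ + 12.
Eigenvalues λ = -3, -4 with eigenvectors (1,-3), (1,-4).

y(t) = K_1e^(-3t) + K_2e^(-4t)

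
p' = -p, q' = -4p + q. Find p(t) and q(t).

Coefficient matrix A = [[-1, 0], [-4, 1]].
Characteristic polynomial det(A - λI) = λ^2 - 1 = 0.
Eigenvalues λ = -1, 1.
For λ=-1: (A-λI) row 2 is [-4, 2], so an eigenvector is (-1, -2).
For λ=1: (A-λI) row 1 is [-2, 0], so an eigenvector is (0, -1).
General solution: C_1e^(-t)(-1,-2) + C_2e^(t)(0,-1).

p(t) = -C_1e^(-t), q(t) = -2C_1e^(-t) - C_2e^(t)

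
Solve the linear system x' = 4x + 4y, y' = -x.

Coefficient matrix A = [[4, 4], [-1, 0]].
Characteristic polynomial det(A - λI) = λ^2 - 4λ + 4 = 0.
Single eigenvalue λ = 2 with algebraic multiplicity 2.
Eigenvector v = (-2,1); generalized eigenvector w with (A-λI)w=v is (-1,0).
General solution: e^(2t)[K_1·v + K_2·(t·v + w)].

x(t) = -2K_1e^(2t) - 2K_2te^(2t) - K_2e^(2t), y(t) = K_1e^(2t) + K_2te^(2t)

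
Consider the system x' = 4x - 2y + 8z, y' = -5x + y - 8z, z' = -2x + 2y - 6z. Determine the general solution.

x(t) = -c_1e^(-2t) - 2c_2e^(-t) - 2c_3e^(2t), y(t) = c_1e^(-2t) + 3c_2e^(-t) + 2c_3e^(2t), z(t) = c_1e^(-2t) + 2c_2e^(-t) + c_3e^(2t)

Coefficient matrix A = [[4, -2, 8], [-5, 1, -8], [-2, 2, -6]].
det(A - λI) = 0 gives eigenvalues λ = -2, -1, 2.
For λ=-2: eigenvector (-1,1,1).
For λ=-1: eigenvector (-2,3,2).
For λ=2: eigenvector (-2,2,1).
General solution: c_1e^(-2t)(-1,1,1) + c_2e^(-t)(-2,3,2) + c_3e^(2t)(-2,2,1).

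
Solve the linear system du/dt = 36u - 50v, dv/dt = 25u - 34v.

u(t) = -C_1e^(t)sin(5t) - 3C_1e^(t)cos(5t) - 3C_2e^(t)sin(5t) + C_2e^(t)cos(5t), v(t) = -C_1e^(t)sin(5t) - 2C_1e^(t)cos(5t) - 2C_2e^(t)sin(5t) + C_2e^(t)cos(5t)

Coefficient matrix A = [[36, -50], [25, -34]].
Characteristic polynomial det(A - λI) = λ^2 - 2λ + 26 = 0.
Eigenvalues λ = 1 ± 5i (complex conjugate pair).
For λ=1+5i: an eigenvector is (-3,-2) - i(-1,-1) = (-3 + i, -2 + i).
A real fundamental pair from Re and Im of e^((1+5i)t)v: X_1 = e^(t)(cos(5t)·(-3,-2) + sin(5t)·(-1,-1)), X_2 = e^(t)(sin(5t)·(-3,-2) - cos(5t)·(-1,-1)).
General solution: C_1X_1 + C_2X_2.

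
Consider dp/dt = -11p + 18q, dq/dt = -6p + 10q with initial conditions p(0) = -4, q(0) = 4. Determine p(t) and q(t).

p(t) = 36e^(t) - 40e^(-2t), q(t) = 24e^(t) - 20e^(-2t)

Coefficient matrix A = [[-11, 18], [-6, 10]].
Characteristic polynomial det(A - λI) = λ^2 + λ - 2 = 0.
Eigenvalues λ = 1, -2.
For λ=1: (A-λI) row 1 is [-12, 18], so an eigenvector is (-3, -2).
For λ=-2: (A-λI) row 1 is [-9, 18], so an eigenvector is (-2, -1).
General solution: K_1e^(t)(-3,-2) + K_2e^(-2t)(-2,-1).
Applying p(0)=-4, q(0)=4 gives K_1=-12, K_2=20.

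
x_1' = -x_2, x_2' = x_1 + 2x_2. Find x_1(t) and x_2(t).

Coefficient matrix A = [[0, -1], [1, 2]].
Characteristic polynomial det(A - λI) = λ^2 - 2λ + 1 = 0.
Single eigenvalue λ = 1 with algebraic multiplicity 2.
Eigenvector v = (1,-1); generalized eigenvector w with (A-λI)w=v is (2,-3).
General solution: e^(t)[C_1·v + C_2·(t·v + w)].

x_1(t) = C_1e^(t) + C_2te^(t) + 2C_2e^(t), x_2(t) = -C_1e^(t) - C_2te^(t) - 3C_2e^(t)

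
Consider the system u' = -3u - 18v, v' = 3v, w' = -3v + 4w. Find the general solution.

Coefficient matrix A = [[-3, -18, 0], [0, 3, 0], [0, -3, 4]].
det(A - λI) = 0 gives eigenvalues λ = -3, 4, 3.
For λ=-3: eigenvector (1,0,0).
For λ=4: eigenvector (0,0,-1).
For λ=3: eigenvector (-3,1,3).
General solution: c_1e^(-3t)(1,0,0) + c_2e^(4t)(0,0,-1) + c_3e^(3t)(-3,1,3).

u(t) = c_1e^(-3t) - 3c_3e^(3t), v(t) = c_3e^(3t), w(t) = -c_2e^(4t) + 3c_3e^(3t)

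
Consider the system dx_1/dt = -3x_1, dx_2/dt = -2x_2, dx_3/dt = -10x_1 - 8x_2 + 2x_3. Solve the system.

Coefficient matrix A = [[-3, 0, 0], [0, -2, 0], [-10, -8, 2]].
det(A - λI) = 0 gives eigenvalues λ = -3, -2, 2.
For λ=-3: eigenvector (1,0,2).
For λ=-2: eigenvector (0,1,2).
For λ=2: eigenvector (0,0,1).
General solution: K_1e^(-3t)(1,0,2) + K_2e^(-2t)(0,1,2) + K_3e^(2t)(0,0,1).

x_1(t) = K_1e^(-3t), x_2(t) = K_2e^(-2t), x_3(t) = 2K_1e^(-3t) + 2K_2e^(-2t) + K_3e^(2t)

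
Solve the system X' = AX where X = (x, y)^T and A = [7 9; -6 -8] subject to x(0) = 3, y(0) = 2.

x(t) = 15e^(t) - 12e^(-2t), y(t) = -10e^(t) + 12e^(-2t)

Coefficient matrix A = [[7, 9], [-6, -8]].
Characteristic polynomial det(A - λI) = λ^2 + λ - 2 = 0.
Eigenvalues λ = -2, 1.
For λ=-2: (A-λI) row 1 is [9, 9], so an eigenvector is (1, -1).
For λ=1: (A-λI) row 1 is [6, 9], so an eigenvector is (-3, 2).
General solution: K_1e^(-2t)(1,-1) + K_2e^(t)(-3,2).
Applying x(0)=3, y(0)=2 gives K_1=-12, K_2=-5.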